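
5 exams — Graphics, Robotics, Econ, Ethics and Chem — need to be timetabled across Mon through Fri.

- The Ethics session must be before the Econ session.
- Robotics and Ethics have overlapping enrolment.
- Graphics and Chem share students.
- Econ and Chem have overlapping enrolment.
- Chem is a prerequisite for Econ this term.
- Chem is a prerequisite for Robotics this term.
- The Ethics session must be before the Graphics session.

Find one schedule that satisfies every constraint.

Graphics -> Tue, Robotics -> Tue, Chem -> Mon, Ethics -> Mon, Econ -> Tue

Checking: Chem(Mon) before Robotics(Tue); Ethics(Mon) before Econ(Tue); Ethics(Mon) before Graphics(Tue); Chem(Mon) before Econ(Tue); Econ(Tue) != Chem(Mon); Graphics(Tue) != Chem(Mon); Robotics(Tue) != Ethics(Mon).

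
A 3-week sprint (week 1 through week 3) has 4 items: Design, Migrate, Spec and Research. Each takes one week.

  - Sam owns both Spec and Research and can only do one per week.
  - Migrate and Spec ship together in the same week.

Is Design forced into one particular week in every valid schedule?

No

Design can be week 1 (e.g. Migrate in week 1; Spec in week 1; Research in week 2; Design in week 1) or week 2 (e.g. Research in week 2, Design in week 2, Migrate in week 1, Spec in week 1).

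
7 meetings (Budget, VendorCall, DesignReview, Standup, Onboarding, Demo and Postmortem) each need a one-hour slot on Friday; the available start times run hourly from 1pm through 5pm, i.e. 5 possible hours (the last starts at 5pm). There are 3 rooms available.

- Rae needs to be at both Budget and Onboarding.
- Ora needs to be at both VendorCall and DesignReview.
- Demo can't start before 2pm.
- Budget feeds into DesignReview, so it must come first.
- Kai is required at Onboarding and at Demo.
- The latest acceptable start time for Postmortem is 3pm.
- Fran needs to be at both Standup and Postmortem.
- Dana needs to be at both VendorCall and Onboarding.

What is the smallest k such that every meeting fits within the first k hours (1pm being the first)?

The precedence chain requires at least 2 distinct hours.
With at most 3 per hour and 7 meetings, at least 3 hours are needed.
3 works (last occupied hour: 3pm): for example Onboarding in 3pm, VendorCall in 1pm, Postmortem in 2pm, DesignReview in 2pm, Demo in 2pm, Standup in 1pm, Budget in 1pm.

3 hours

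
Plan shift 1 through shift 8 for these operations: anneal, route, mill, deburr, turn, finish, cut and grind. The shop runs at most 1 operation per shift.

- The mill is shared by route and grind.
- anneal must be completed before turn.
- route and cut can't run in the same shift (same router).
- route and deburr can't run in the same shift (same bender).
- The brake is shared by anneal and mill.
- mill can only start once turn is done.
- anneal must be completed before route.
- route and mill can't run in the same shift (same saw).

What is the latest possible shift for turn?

Precedence pushes turn to at least shift 2; downstream work caps turn at shift 7.
turn at shift 7 is achievable: mill -> shift 8, route -> shift 2, deburr -> shift 3, turn -> shift 7, cut -> shift 5, anneal -> shift 1, grind -> shift 6, finish -> shift 4.

shift 7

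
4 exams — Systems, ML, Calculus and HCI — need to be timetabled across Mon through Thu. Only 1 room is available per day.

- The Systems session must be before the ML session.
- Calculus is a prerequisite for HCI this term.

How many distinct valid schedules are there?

Splitting on Systems: it can be Mon (3), Tue (2), Wed (1). Listing each branch's schedules as (ML, Calculus, HCI):
Systems=Mon: (Tue,Wed,Thu) (Wed,Tue,Thu) (Thu,Tue,Wed) — 3.
Systems=Tue: (Wed,Mon,Thu) (Thu,Mon,Wed) — 2.
Systems=Wed: (Thu,Mon,Tue) — 1.
Summing: 3 + 2 + 1 = 6.

6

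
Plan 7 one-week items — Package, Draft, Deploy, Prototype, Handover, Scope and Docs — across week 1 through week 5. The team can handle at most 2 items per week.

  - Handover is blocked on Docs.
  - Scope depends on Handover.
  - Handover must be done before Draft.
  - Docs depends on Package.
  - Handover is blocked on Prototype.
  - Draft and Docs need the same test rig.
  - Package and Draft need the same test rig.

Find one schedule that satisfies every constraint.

Handover in week 3; Draft in week 4; Prototype in week 1; Scope in week 4; Docs in week 2; Deploy in week 2; Package in week 1

Checking: Docs(week 2) before Handover(week 3); Prototype(week 1) before Handover(week 3); Handover(week 3) before Scope(week 4); Handover(week 3) before Draft(week 4); Package(week 1) before Docs(week 2); Package(week 1) != Draft(week 4); Draft(week 4) != Docs(week 2); max 2 per week (cap 2).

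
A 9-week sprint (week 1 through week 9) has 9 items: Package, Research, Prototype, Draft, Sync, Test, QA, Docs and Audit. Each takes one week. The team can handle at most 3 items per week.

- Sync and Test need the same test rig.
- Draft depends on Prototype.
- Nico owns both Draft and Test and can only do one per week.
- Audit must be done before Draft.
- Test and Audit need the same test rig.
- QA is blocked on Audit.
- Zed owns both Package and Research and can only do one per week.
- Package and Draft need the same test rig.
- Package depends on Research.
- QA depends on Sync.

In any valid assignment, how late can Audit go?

Downstream work caps Audit at week 8.
Audit at week 8 is achievable: Docs in week 2, Research in week 1, Package in week 2, Test in week 2, Draft in week 9, Prototype in week 1, Audit in week 8, QA in week 9, Sync in week 1.

week 8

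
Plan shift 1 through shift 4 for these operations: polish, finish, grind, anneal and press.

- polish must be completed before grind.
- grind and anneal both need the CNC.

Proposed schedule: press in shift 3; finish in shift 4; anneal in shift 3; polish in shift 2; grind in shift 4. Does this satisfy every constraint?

grind and anneal both need the CNC — holds.
polish must be completed before grind — holds.

Valid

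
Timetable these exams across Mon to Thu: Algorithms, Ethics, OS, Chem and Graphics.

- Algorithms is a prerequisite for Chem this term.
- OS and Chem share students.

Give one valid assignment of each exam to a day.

Ethics=Mon, Chem=Tue, OS=Mon, Graphics=Mon, Algorithms=Mon

Checking: Algorithms(Mon) before Chem(Tue); OS(Mon) != Chem(Tue).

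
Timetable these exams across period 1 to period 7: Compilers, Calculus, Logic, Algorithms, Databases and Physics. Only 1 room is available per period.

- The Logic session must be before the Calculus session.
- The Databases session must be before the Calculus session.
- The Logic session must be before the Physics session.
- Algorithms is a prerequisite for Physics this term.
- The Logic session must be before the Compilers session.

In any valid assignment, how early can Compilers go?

Precedence pushes Compilers to at least period 2.
Compilers at period 2 is achievable: Databases in period 3; Compilers in period 2; Logic in period 1; Algorithms in period 5; Physics in period 6; Calculus in period 4.

period 2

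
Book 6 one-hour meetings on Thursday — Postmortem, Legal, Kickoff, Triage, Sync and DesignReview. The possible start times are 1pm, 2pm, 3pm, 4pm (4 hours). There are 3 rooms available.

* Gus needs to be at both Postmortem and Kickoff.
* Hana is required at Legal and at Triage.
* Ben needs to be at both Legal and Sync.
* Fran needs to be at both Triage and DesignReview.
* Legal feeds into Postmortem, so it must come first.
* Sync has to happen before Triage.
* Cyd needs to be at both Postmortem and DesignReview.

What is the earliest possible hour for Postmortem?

Precedence pushes Postmortem to at least 2pm.
Postmortem at 2pm is achievable: DesignReview -> 1pm; Postmortem -> 2pm; Legal -> 1pm; Kickoff -> 1pm; Triage -> 3pm; Sync -> 2pm.

2pm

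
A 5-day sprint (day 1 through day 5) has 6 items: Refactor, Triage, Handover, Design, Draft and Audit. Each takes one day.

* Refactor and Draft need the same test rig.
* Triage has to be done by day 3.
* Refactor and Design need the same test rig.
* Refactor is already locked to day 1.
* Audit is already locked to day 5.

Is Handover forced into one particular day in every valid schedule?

No

Handover can be day 1 (e.g. Audit -> day 5, Triage -> day 1, Handover -> day 1, Refactor -> day 1, Draft -> day 2, Design -> day 2) or day 2 (e.g. Handover -> day 2, Triage -> day 1, Draft -> day 2, Refactor -> day 1, Design -> day 2, Audit -> day 5).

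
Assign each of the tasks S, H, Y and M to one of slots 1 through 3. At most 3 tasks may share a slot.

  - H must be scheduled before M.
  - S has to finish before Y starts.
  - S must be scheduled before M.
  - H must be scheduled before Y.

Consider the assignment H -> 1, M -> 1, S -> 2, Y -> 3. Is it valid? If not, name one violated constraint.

No. S must be scheduled before M is not satisfied.

H must be scheduled before Y — holds.
H must be scheduled before M — violated.
S must be scheduled before M — violated.
At most 3 tasks may share a slot — holds.
S has to finish before Y starts — holds.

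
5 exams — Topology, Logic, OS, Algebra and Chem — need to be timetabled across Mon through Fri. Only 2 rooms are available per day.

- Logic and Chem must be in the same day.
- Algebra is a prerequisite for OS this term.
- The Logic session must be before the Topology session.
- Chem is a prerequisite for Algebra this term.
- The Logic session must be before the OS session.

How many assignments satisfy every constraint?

35

Splitting on Topology: it can be Tue (6), Wed (9), Thu (10), Fri (10). Listing each branch's schedules as (Logic, OS, Algebra, Chem):
Topology=Tue: (Mon,Wed,Tue,Mon) (Mon,Thu,Tue,Mon) (Mon,Thu,Wed,Mon) (Mon,Fri,Tue,Mon) (Mon,Fri,Wed,Mon) (Mon,Fri,Thu,Mon) — 6.
Topology=Wed: (Mon,Wed,Tue,Mon) (Mon,Thu,Tue,Mon) (Mon,Thu,Wed,Mon) (Mon,Fri,Tue,Mon) (Mon,Fri,Wed,Mon) (Mon,Fri,Thu,Mon) (Tue,Thu,Wed,Tue) (Tue,Fri,Wed,Tue) (Tue,Fri,Thu,Tue) — 9.
Topology=Thu: (Mon,Wed,Tue,Mon) (Mon,Thu,Tue,Mon) (Mon,Thu,Wed,Mon) (Mon,Fri,Tue,Mon) (Mon,Fri,Wed,Mon) (Mon,Fri,Thu,Mon) (Tue,Thu,Wed,Tue) (Tue,Fri,Wed,Tue) (Tue,Fri,Thu,Tue) (Wed,Fri,Thu,Wed) — 10.
Topology=Fri: (Mon,Wed,Tue,Mon) (Mon,Thu,Tue,Mon) (Mon,Thu,Wed,Mon) (Mon,Fri,Tue,Mon) (Mon,Fri,Wed,Mon) (Mon,Fri,Thu,Mon) (Tue,Thu,Wed,Tue) (Tue,Fri,Wed,Tue) (Tue,Fri,Thu,Tue) (Wed,Fri,Thu,Wed) — 10.
Summing: 6 + 9 + 10 + 10 = 35.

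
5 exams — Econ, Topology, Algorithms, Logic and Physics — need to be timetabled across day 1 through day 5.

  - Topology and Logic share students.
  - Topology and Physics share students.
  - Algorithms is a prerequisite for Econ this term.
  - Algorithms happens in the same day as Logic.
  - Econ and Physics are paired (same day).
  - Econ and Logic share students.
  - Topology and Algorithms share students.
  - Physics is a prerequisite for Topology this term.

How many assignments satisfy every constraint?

Splitting on Econ: it can be day 2 (3), day 3 (4), day 4 (3). Listing each branch's schedules as (Topology, Algorithms, Logic, Physics) by day number:
Econ=day 2: (3,1,1,2) (4,1,1,2) (5,1,1,2) — 3.
Econ=day 3: (4,1,1,3) (4,2,2,3) (5,1,1,3) (5,2,2,3) — 4.
Econ=day 4: (5,1,1,4) (5,2,2,4) (5,3,3,4) — 3.
Summing: 3 + 4 + 3 = 10.

10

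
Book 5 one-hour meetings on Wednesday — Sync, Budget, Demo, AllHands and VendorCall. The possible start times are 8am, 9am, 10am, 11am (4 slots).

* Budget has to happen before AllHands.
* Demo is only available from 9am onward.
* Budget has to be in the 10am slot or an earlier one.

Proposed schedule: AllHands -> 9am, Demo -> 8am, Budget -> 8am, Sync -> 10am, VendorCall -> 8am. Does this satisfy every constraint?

Invalid. Demo is only available from 9am onward.

Budget has to happen before AllHands — holds.
Demo is only available from 9am onward — violated.
Budget has to be in the 10am slot or an earlier one — holds.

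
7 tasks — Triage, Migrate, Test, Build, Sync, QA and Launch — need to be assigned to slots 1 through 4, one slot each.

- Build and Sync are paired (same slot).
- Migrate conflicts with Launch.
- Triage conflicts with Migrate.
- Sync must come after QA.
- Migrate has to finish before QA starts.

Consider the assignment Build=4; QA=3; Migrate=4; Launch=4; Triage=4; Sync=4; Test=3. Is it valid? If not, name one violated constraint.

Migrate conflicts with Launch — violated.
Sync must come after QA — holds.
Build and Sync are paired (same slot) — holds.
Triage conflicts with Migrate — violated.
Migrate has to finish before QA starts — violated.

No. Triage conflicts with Migrate is not satisfied.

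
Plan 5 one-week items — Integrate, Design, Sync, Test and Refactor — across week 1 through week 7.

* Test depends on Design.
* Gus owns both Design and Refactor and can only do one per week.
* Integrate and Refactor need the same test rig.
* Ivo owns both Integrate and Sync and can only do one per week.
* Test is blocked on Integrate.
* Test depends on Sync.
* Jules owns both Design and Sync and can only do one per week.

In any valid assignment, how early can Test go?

Precedence pushes Test to at least week 2.
Test at week 3 is achievable: Design in week 1; Refactor in week 2; Sync in week 2; Integrate in week 1; Test in week 3.
Nothing earlier works — the conflict constraints rule out every week before week 3.

week 3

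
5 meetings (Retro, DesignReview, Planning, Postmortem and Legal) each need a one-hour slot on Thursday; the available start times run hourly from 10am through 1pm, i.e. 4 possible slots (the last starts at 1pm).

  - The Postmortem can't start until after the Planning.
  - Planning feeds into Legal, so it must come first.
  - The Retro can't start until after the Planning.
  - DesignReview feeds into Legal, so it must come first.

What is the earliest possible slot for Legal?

Precedence pushes Legal to at least 11am.
Legal at 11am is achievable: Retro in 11am; Planning in 10am; DesignReview in 10am; Postmortem in 11am; Legal in 11am.

11am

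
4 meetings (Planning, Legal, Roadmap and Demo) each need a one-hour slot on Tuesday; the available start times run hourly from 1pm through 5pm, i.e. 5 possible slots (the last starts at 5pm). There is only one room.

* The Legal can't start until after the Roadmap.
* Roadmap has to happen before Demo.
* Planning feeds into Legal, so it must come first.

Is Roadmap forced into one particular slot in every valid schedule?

No

Roadmap can be 1pm (e.g. Legal=3pm, Roadmap=1pm, Planning=2pm, Demo=4pm) or 2pm (e.g. Planning=1pm, Legal=3pm, Demo=4pm, Roadmap=2pm).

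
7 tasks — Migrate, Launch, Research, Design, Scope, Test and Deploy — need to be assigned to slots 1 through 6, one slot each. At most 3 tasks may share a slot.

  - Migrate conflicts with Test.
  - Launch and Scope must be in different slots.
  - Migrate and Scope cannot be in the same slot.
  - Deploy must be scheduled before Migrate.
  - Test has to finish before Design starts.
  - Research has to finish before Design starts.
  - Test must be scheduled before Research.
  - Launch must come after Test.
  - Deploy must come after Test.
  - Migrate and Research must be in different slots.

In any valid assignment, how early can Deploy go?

Precedence pushes Deploy to at least 2; downstream work caps Deploy at 5.
Deploy at 2 is achievable: Launch -> 2; Migrate -> 3; Deploy -> 2; Scope -> 1; Research -> 2; Test -> 1; Design -> 3.

2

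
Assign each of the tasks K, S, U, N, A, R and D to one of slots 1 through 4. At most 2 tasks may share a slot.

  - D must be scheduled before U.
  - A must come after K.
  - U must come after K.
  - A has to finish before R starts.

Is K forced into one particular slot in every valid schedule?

K can be 1 (e.g. A=2, N=4, S=3, D=1, U=2, R=3, K=1) or 2 (e.g. U -> 3, N -> 2, S -> 1, R -> 4, K -> 2, A -> 3, D -> 1).

No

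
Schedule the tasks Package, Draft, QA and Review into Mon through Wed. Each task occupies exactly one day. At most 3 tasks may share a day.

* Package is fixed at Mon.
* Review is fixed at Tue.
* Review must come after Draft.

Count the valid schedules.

Enumerating: Package in Mon; Review in Tue; QA in Mon; Draft in Mon | Review in Tue; QA in Tue; Package in Mon; Draft in Mon | QA=Wed, Package=Mon, Draft=Mon, Review=Tue.

3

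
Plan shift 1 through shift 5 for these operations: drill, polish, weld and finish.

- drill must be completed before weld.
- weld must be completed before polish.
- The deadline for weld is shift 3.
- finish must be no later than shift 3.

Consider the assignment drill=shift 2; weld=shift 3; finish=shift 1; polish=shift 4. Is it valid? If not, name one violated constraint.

Valid

finish must be no later than shift 3 — holds.
drill must be completed before weld — holds.
weld must be completed before polish — holds.
The deadline for weld is shift 3 — holds.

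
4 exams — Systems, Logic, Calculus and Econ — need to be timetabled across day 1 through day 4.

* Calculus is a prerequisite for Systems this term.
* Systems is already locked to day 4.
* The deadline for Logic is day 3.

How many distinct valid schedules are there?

36

Splitting on Logic: it can be day 1 (12), day 2 (12), day 3 (12). Listing each branch's schedules as (Systems, Calculus, Econ) by day number:
Logic=day 1: (4,1,1) (4,1,2) (4,1,3) (4,1,4) (4,2,1) (4,2,2) (4,2,3) (4,2,4) (4,3,1) (4,3,2) (4,3,3) (4,3,4) — 12.
Logic=day 2: (4,1,1) (4,1,2) (4,1,3) (4,1,4) (4,2,1) (4,2,2) (4,2,3) (4,2,4) (4,3,1) (4,3,2) (4,3,3) (4,3,4) — 12.
Logic=day 3: (4,1,1) (4,1,2) (4,1,3) (4,1,4) (4,2,1) (4,2,2) (4,2,3) (4,2,4) (4,3,1) (4,3,2) (4,3,3) (4,3,4) — 12.
Summing: 12 + 12 + 12 = 36.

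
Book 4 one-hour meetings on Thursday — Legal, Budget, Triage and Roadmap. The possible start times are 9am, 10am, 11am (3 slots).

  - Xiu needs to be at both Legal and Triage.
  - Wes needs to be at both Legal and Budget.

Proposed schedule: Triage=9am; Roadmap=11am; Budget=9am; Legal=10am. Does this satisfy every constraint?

Wes needs to be at both Legal and Budget — holds.
Xiu needs to be at both Legal and Triage — holds.

Yes, all constraints hold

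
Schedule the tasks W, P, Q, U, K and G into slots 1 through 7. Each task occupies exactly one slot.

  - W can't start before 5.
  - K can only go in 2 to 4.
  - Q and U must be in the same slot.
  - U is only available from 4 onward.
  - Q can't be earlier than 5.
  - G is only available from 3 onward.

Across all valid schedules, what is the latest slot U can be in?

7

U is available from 4; U must be in the same slot as Q, which can't be before 5, so U is at least 5.
U at 7 is achievable: K=2; G=3; Q=7; W=5; P=1; U=7.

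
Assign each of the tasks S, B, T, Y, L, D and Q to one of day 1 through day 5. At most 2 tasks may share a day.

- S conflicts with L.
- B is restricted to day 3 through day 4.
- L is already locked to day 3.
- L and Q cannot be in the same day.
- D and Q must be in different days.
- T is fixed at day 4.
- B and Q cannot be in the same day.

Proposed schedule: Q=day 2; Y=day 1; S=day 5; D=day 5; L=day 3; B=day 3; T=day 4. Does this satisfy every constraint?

S conflicts with L — holds.
L and Q cannot be in the same day — holds.
L is already locked to day 3 — holds.
B and Q cannot be in the same day — holds.
T is fixed at day 4 — holds.
D and Q must be in different days — holds.
At most 2 tasks may share a day — holds.
B is restricted to day 3 through day 4 — holds.

Yes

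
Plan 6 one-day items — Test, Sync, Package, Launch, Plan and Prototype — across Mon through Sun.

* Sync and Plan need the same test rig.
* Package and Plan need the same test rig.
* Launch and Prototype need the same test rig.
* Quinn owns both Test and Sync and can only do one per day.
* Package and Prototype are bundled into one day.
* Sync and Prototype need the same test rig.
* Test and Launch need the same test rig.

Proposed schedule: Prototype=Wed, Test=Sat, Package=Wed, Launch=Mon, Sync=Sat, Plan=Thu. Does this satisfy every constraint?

No — it violates: Quinn owns both Test and Sync and can only do one per day

Sync and Prototype need the same test rig — holds.
Sync and Plan need the same test rig — holds.
Launch and Prototype need the same test rig — holds.
Quinn owns both Test and Sync and can only do one per day — violated.
Package and Plan need the same test rig — holds.
Package and Prototype are bundled into one day — holds.
Test and Launch need the same test rig — holds.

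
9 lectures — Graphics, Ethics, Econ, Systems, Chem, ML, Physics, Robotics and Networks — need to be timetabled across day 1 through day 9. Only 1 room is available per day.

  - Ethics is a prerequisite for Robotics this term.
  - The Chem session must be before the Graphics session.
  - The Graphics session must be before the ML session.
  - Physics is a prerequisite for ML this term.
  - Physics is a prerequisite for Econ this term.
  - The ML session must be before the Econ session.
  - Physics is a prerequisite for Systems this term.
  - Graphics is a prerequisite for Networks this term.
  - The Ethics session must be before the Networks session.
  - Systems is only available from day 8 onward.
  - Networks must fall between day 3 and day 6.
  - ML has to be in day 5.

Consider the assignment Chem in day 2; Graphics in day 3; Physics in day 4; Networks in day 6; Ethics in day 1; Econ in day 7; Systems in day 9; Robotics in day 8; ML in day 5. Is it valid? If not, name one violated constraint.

Yes

Systems is only available from day 8 onward — holds.
Physics is a prerequisite for ML this term — holds.
The Chem session must be before the Graphics session — holds.
ML has to be in day 5 — holds.
Physics is a prerequisite for Systems this term — holds.
The Graphics session must be before the ML session — holds.
Networks must fall between day 3 and day 6 — holds.
Ethics is a prerequisite for Robotics this term — holds.
The ML session must be before the Econ session — holds.
Graphics is a prerequisite for Networks this term — holds.
Physics is a prerequisite for Econ this term — holds.
Only 1 room is available per day — holds.
The Ethics session must be before the Networks session — holds.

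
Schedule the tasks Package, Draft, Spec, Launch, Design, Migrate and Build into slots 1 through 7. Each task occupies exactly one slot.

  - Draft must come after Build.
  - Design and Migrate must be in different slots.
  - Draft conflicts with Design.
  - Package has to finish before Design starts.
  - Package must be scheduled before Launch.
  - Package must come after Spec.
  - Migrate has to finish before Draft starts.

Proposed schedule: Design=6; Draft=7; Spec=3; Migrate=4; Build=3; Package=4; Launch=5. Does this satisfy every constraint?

Yes

Package has to finish before Design starts — holds.
Package must come after Spec — holds.
Package must be scheduled before Launch — holds.
Design and Migrate must be in different slots — holds.
Migrate has to finish before Draft starts — holds.
Draft conflicts with Design — holds.
Draft must come after Build — holds.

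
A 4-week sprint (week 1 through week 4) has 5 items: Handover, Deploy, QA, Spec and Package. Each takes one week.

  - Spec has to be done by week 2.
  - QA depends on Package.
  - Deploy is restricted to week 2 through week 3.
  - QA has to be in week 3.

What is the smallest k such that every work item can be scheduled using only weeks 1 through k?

The precedence chain requires at least 2 distinct weeks.
QA can't be placed before week 3, so the schedule must run through at least week 3.
3 works (last occupied week: week 3): for example Package in week 1; Deploy in week 2; Spec in week 1; QA in week 3; Handover in week 1.

3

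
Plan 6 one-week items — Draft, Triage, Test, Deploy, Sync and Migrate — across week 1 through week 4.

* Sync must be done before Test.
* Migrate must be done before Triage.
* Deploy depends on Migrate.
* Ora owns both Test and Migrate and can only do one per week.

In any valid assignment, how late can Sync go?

Downstream work caps Sync at week 3.
Sync at week 3 is achievable: Triage=week 2; Test=week 4; Draft=week 1; Sync=week 3; Migrate=week 1; Deploy=week 2.

week 3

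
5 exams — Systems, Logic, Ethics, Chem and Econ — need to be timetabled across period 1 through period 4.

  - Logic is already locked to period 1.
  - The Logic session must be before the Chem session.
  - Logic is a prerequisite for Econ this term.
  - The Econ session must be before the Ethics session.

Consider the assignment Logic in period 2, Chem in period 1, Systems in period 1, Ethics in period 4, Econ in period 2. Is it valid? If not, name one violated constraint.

The Econ session must be before the Ethics session — holds.
The Logic session must be before the Chem session — violated.
Logic is already locked to period 1 — violated.
Logic is a prerequisite for Econ this term — violated.

No. The Logic session must be before the Chem session is not satisfied.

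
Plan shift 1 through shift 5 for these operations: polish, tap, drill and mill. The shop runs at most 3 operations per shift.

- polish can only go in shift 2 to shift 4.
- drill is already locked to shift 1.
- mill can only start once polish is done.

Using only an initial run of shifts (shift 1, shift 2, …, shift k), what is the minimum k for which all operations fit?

The precedence chain requires at least 2 distinct shifts.
With at most 3 per shift and 4 operations, at least 2 shifts are needed.
Propagating the time windows through the other constraints, mill can't land before shift 3, so the schedule must run through at least shift 3.
3 works (last occupied shift: shift 3): for example mill -> shift 3, tap -> shift 1, polish -> shift 2, drill -> shift 1.

3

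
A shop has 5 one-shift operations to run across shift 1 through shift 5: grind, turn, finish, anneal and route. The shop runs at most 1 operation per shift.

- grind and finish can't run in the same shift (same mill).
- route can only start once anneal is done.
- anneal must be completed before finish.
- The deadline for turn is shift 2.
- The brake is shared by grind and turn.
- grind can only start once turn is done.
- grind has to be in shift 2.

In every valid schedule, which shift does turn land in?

shift 1

turn's window is shift 1–shift 2.
grind is fixed at shift 2, and turn can't share a shift with grind.
So turn must be shift 1.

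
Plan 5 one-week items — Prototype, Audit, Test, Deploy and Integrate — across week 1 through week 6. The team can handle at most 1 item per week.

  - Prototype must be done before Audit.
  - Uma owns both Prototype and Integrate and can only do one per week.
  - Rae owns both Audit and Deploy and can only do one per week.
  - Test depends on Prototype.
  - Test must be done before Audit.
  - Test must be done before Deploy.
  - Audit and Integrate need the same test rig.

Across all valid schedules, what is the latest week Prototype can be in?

week 3

Downstream work caps Prototype at week 4.
Prototype at week 3 is achievable: Integrate -> week 1; Audit -> week 5; Test -> week 4; Prototype -> week 3; Deploy -> week 6.
Nothing later works — the conflict and capacity constraints rule out every week after week 3.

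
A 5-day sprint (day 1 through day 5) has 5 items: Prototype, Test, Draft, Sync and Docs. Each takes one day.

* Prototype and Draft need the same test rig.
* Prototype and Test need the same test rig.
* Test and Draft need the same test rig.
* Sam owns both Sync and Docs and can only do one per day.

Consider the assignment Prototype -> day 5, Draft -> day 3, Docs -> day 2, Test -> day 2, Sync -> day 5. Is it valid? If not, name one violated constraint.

Sam owns both Sync and Docs and can only do one per day — holds.
Prototype and Draft need the same test rig — holds.
Test and Draft need the same test rig — holds.
Prototype and Test need the same test rig — holds.

Valid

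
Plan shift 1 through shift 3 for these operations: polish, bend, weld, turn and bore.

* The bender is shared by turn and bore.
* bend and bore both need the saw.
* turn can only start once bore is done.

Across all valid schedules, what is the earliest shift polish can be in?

shift 1

polish at shift 1 is achievable: bore -> shift 1; bend -> shift 2; polish -> shift 1; turn -> shift 2; weld -> shift 1.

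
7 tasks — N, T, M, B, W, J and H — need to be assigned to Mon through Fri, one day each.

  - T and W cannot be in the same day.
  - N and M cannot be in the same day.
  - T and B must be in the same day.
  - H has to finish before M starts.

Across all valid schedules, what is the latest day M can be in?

Fri

Precedence pushes M to at least Tue.
M at Fri is achievable: T=Mon; J=Mon; M=Fri; W=Tue; N=Mon; H=Mon; B=Mon.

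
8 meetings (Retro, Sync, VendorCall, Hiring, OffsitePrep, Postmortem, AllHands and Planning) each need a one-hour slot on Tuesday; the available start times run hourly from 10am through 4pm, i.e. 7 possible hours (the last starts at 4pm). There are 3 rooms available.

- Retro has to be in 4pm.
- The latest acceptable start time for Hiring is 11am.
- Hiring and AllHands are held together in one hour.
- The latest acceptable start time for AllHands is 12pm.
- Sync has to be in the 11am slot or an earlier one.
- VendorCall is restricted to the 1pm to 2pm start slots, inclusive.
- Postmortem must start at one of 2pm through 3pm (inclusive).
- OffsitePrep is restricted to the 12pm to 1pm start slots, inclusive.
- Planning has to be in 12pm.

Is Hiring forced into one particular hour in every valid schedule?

Hiring can be 10am (e.g. VendorCall=1pm; Planning=12pm; Sync=10am; Hiring=10am; Postmortem=2pm; OffsitePrep=12pm; Retro=4pm; AllHands=10am) or 11am (e.g. Sync in 10am; OffsitePrep in 12pm; Retro in 4pm; AllHands in 11am; Hiring in 11am; Planning in 12pm; Postmortem in 2pm; VendorCall in 1pm).

No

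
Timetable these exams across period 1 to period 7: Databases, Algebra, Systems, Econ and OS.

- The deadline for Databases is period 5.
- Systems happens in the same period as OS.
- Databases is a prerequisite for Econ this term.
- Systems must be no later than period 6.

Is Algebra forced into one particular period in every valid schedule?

Algebra can be period 1 (e.g. OS=period 1, Econ=period 2, Algebra=period 1, Databases=period 1, Systems=period 1) or period 2 (e.g. OS=period 1; Algebra=period 2; Databases=period 1; Systems=period 1; Econ=period 2).

No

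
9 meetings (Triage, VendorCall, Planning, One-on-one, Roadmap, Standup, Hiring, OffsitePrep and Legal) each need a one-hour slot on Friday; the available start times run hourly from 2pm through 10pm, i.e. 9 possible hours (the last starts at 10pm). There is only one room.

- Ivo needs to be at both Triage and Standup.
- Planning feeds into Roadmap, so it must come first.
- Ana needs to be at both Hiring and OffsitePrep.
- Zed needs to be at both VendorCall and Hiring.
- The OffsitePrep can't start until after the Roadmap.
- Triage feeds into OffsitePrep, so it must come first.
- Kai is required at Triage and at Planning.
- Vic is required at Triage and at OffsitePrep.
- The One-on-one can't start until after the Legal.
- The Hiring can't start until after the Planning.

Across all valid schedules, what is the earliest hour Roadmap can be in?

3pm

Precedence pushes Roadmap to at least 3pm; downstream work caps Roadmap at 9pm.
Roadmap at 3pm is achievable: Legal in 6pm, One-on-one in 7pm, VendorCall in 9pm, Roadmap in 3pm, Hiring in 8pm, Triage in 4pm, Standup in 10pm, Planning in 2pm, OffsitePrep in 5pm.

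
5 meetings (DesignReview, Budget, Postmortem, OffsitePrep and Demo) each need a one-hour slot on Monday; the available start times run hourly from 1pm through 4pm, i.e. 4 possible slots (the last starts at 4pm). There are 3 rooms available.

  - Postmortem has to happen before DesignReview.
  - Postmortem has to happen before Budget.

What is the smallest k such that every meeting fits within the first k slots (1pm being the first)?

The precedence chain requires at least 2 distinct slots.
With at most 3 per slot and 5 meetings, at least 2 slots are needed.
2 works (last occupied slot: 2pm): for example DesignReview in 2pm, Demo in 1pm, Budget in 2pm, OffsitePrep in 1pm, Postmortem in 1pm.

2 slots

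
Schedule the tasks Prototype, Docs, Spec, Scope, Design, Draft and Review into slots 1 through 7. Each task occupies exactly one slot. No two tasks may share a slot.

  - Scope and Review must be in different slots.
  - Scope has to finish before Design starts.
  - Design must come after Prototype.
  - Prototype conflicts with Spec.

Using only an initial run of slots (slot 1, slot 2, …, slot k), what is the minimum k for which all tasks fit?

7 slots

The precedence chain requires at least 2 distinct slots.
With at most 1 per slot and 7 tasks, at least 7 slots are needed.
7 works (last occupied slot: 7): for example Prototype -> 1; Docs -> 4; Draft -> 6; Scope -> 2; Spec -> 5; Review -> 7; Design -> 3.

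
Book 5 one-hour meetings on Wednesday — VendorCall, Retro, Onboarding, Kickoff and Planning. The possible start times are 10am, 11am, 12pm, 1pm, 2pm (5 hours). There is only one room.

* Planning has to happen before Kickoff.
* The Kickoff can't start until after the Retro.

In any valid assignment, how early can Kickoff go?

Precedence pushes Kickoff to at least 11am.
Kickoff at 12pm is achievable: Kickoff -> 12pm; Onboarding -> 2pm; Planning -> 11am; Retro -> 10am; VendorCall -> 1pm.
Nothing earlier works — the capacity limit rule out every hour before 12pm.

12pm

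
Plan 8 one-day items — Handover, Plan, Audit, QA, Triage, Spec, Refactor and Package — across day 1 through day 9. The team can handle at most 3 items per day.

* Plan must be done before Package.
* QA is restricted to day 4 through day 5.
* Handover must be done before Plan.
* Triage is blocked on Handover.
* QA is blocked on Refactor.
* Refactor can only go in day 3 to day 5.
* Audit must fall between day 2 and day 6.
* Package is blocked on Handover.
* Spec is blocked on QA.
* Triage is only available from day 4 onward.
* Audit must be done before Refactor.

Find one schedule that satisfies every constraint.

QA in day 4; Package in day 3; Spec in day 5; Plan in day 2; Handover in day 1; Audit in day 2; Triage in day 4; Refactor in day 3

Checking: Plan(day 2) before Package(day 3); Handover(day 1) before Package(day 3); Handover(day 1) before Plan(day 2); QA(day 4) before Spec(day 5); Handover(day 1) before Triage(day 4); Audit(day 2) before Refactor(day 3); Refactor(day 3) before QA(day 4); Triage=day 4 in [day 4,day 9]; Refactor=day 3 in [day 3,day 5]; Audit=day 2 in [day 2,day 6]; QA=day 4 in [day 4,day 5]; max 2 per day (cap 3).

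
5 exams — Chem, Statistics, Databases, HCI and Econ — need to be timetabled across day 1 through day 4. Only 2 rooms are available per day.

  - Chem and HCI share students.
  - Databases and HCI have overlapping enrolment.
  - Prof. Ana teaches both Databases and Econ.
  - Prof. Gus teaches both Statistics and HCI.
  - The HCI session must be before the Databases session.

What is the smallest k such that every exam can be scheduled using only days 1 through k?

The precedence chain requires at least 2 distinct days.
With at most 2 per day and 5 exams, at least 3 days are needed.
3 works (last occupied day: day 3): for example Chem -> day 2, HCI -> day 1, Statistics -> day 3, Econ -> day 1, Databases -> day 2.

3 days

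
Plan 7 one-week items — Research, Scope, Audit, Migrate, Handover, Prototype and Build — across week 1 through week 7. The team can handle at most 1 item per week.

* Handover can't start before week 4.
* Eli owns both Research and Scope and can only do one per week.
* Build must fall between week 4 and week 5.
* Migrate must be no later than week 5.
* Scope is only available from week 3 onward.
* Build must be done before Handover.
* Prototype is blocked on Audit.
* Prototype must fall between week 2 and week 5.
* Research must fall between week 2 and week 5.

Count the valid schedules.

36

Splitting on Research: it can be week 2 (12), week 3 (12), week 4 (6), week 5 (6). Listing each branch's schedules as (Scope, Audit, Migrate, Handover, Prototype, Build) by week number:
Research=week 2: (6,1,3,7,4,5) (6,1,3,7,5,4) (6,1,4,7,3,5) (6,1,5,7,3,4) (6,3,1,7,4,5) (6,3,1,7,5,4) (7,1,3,6,4,5) (7,1,3,6,5,4) (7,1,4,6,3,5) (7,1,5,6,3,4) (7,3,1,6,4,5) (7,3,1,6,5,4) — 12.
Research=week 3: (6,1,2,7,4,5) (6,1,2,7,5,4) (6,1,4,7,2,5) (6,1,5,7,2,4) (6,2,1,7,4,5) (6,2,1,7,5,4) (7,1,2,6,4,5) (7,1,2,6,5,4) (7,1,4,6,2,5) (7,1,5,6,2,4) (7,2,1,6,4,5) (7,2,1,6,5,4) — 12.
Research=week 4: (6,1,2,7,3,5) (6,1,3,7,2,5) (6,2,1,7,3,5) (7,1,2,6,3,5) (7,1,3,6,2,5) (7,2,1,6,3,5) — 6.
Research=week 5: (6,1,2,7,3,4) (6,1,3,7,2,4) (6,2,1,7,3,4) (7,1,2,6,3,4) (7,1,3,6,2,4) (7,2,1,6,3,4) — 6.
Summing: 12 + 12 + 6 + 6 = 36.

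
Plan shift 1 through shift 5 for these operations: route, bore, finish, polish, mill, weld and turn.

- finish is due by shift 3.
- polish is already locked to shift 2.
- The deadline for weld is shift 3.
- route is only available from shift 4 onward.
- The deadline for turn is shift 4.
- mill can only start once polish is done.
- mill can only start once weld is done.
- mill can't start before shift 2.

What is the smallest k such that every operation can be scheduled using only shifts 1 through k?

The precedence chain requires at least 2 distinct shifts.
route can't be placed before shift 4, so the schedule must run through at least shift 4.
4 works (last occupied shift: shift 4): for example bore=shift 1; weld=shift 1; polish=shift 2; route=shift 4; mill=shift 3; turn=shift 1; finish=shift 1.

4 shifts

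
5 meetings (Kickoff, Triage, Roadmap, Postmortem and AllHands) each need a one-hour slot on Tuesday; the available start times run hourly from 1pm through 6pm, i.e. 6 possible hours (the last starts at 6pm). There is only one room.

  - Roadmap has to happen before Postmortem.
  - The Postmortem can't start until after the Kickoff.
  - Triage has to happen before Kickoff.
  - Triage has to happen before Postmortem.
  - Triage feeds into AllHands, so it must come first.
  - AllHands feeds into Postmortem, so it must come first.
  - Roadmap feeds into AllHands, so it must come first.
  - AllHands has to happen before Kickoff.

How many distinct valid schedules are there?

12

Splitting on Kickoff: it can be 4pm (4), 5pm (8). Listing each branch's schedules as (Triage, Roadmap, Postmortem, AllHands):
Kickoff=4pm: (1pm,2pm,5pm,3pm) (1pm,2pm,6pm,3pm) (2pm,1pm,5pm,3pm) (2pm,1pm,6pm,3pm) — 4.
Kickoff=5pm: (1pm,2pm,6pm,3pm) (1pm,2pm,6pm,4pm) (1pm,3pm,6pm,4pm) (2pm,1pm,6pm,3pm) (2pm,1pm,6pm,4pm) (2pm,3pm,6pm,4pm) (3pm,1pm,6pm,4pm) (3pm,2pm,6pm,4pm) — 8.
Summing: 4 + 8 = 12.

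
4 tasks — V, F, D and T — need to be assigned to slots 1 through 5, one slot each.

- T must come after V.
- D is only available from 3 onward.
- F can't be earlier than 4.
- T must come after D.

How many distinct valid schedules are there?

22

Splitting on V: it can be 1 (6), 2 (6), 3 (6), 4 (4). Listing each branch's schedules as (F, D, T):
V=1: (4,3,4) (4,3,5) (4,4,5) (5,3,4) (5,3,5) (5,4,5) — 6.
V=2: (4,3,4) (4,3,5) (4,4,5) (5,3,4) (5,3,5) (5,4,5) — 6.
V=3: (4,3,4) (4,3,5) (4,4,5) (5,3,4) (5,3,5) (5,4,5) — 6.
V=4: (4,3,5) (4,4,5) (5,3,5) (5,4,5) — 4.
Summing: 6 + 6 + 6 + 4 = 22.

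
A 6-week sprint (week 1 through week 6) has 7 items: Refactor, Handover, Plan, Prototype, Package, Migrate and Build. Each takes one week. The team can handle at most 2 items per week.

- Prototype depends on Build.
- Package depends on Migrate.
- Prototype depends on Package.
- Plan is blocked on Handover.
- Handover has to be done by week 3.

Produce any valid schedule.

Migrate in week 1; Build in week 2; Handover in week 1; Package in week 2; Plan in week 3; Refactor in week 4; Prototype in week 3

Checking: Migrate(week 1) before Package(week 2); Handover(week 1) before Plan(week 3); Build(week 2) before Prototype(week 3); Package(week 2) before Prototype(week 3); Handover=week 1 in [week 1,week 3]; max 2 per week (cap 2).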